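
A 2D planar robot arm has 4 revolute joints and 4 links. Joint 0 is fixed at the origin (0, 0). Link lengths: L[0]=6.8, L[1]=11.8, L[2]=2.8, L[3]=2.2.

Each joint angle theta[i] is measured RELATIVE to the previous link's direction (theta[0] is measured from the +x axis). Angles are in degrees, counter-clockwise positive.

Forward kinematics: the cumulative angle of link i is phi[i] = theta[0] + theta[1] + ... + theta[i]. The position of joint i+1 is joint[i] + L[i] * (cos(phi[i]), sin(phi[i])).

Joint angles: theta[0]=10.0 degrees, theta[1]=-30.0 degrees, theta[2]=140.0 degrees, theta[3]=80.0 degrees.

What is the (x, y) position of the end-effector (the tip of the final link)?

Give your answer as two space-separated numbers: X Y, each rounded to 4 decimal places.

joint[0] = (0.0000, 0.0000)  (base)
link 0: phi[0] = 10 = 10 deg
  cos(10 deg) = 0.9848, sin(10 deg) = 0.1736
  joint[1] = (0.0000, 0.0000) + 6.8 * (0.9848, 0.1736) = (0.0000 + 6.6967, 0.0000 + 1.1808) = (6.6967, 1.1808)
link 1: phi[1] = 10 + -30 = -20 deg
  cos(-20 deg) = 0.9397, sin(-20 deg) = -0.3420
  joint[2] = (6.6967, 1.1808) + 11.8 * (0.9397, -0.3420) = (6.6967 + 11.0884, 1.1808 + -4.0358) = (17.7851, -2.8550)
link 2: phi[2] = 10 + -30 + 140 = 120 deg
  cos(120 deg) = -0.5000, sin(120 deg) = 0.8660
  joint[3] = (17.7851, -2.8550) + 2.8 * (-0.5000, 0.8660) = (17.7851 + -1.4000, -2.8550 + 2.4249) = (16.3851, -0.4302)
link 3: phi[3] = 10 + -30 + 140 + 80 = 200 deg
  cos(200 deg) = -0.9397, sin(200 deg) = -0.3420
  joint[4] = (16.3851, -0.4302) + 2.2 * (-0.9397, -0.3420) = (16.3851 + -2.0673, -0.4302 + -0.7524) = (14.3177, -1.1826)
End effector: (14.3177, -1.1826)

Answer: 14.3177 -1.1826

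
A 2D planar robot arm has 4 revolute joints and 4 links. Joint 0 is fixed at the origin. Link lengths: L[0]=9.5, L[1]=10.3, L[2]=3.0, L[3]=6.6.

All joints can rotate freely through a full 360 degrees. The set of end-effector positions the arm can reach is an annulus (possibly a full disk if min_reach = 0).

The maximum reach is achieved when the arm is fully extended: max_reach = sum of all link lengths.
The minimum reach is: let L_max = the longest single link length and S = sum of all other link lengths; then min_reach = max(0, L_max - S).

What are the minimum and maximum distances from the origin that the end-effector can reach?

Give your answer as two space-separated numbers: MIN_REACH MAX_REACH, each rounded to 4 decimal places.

Answer: 0.0000 29.4000

Derivation:
Link lengths: [9.5, 10.3, 3.0, 6.6]
max_reach = 9.5 + 10.3 + 3 + 6.6 = 29.4
L_max = max([9.5, 10.3, 3.0, 6.6]) = 10.3
S (sum of others) = 29.4 - 10.3 = 19.1
min_reach = max(0, 10.3 - 19.1) = max(0, -8.8) = 0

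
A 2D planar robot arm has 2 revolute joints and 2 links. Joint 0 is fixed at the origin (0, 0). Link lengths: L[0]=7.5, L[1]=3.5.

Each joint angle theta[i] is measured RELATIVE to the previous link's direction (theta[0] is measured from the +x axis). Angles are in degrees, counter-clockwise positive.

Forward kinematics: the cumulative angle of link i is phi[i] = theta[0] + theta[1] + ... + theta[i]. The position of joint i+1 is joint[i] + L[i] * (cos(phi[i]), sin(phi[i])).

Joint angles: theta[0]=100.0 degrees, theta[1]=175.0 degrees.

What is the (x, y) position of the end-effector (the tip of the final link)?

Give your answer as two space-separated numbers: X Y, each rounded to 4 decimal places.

joint[0] = (0.0000, 0.0000)  (base)
link 0: phi[0] = 100 = 100 deg
  cos(100 deg) = -0.1736, sin(100 deg) = 0.9848
  joint[1] = (0.0000, 0.0000) + 7.5 * (-0.1736, 0.9848) = (0.0000 + -1.3024, 0.0000 + 7.3861) = (-1.3024, 7.3861)
link 1: phi[1] = 100 + 175 = 275 deg
  cos(275 deg) = 0.0872, sin(275 deg) = -0.9962
  joint[2] = (-1.3024, 7.3861) + 3.5 * (0.0872, -0.9962) = (-1.3024 + 0.3050, 7.3861 + -3.4867) = (-0.9973, 3.8994)
End effector: (-0.9973, 3.8994)

Answer: -0.9973 3.8994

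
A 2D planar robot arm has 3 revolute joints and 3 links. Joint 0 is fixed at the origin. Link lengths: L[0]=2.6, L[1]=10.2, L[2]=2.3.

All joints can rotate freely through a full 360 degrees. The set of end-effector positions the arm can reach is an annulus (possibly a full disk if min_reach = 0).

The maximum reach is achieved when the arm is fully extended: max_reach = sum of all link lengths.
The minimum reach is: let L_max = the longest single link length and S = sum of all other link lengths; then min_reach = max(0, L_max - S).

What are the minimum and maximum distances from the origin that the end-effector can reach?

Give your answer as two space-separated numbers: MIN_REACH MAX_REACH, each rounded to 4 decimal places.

Answer: 5.3000 15.1000

Derivation:
Link lengths: [2.6, 10.2, 2.3]
max_reach = 2.6 + 10.2 + 2.3 = 15.1
L_max = max([2.6, 10.2, 2.3]) = 10.2
S (sum of others) = 15.1 - 10.2 = 4.9
min_reach = max(0, 10.2 - 4.9) = max(0, 5.3) = 5.3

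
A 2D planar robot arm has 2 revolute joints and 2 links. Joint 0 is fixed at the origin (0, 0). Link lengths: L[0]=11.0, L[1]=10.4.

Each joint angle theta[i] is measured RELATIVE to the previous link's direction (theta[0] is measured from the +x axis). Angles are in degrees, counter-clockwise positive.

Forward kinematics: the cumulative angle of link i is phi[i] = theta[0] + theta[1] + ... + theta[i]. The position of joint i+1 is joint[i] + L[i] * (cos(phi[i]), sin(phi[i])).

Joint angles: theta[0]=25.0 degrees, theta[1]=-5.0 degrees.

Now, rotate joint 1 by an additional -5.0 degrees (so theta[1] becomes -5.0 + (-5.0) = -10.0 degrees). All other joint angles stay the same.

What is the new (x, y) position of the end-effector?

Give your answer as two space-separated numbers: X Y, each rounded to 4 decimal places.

Answer: 20.0150 7.3405

Derivation:
joint[0] = (0.0000, 0.0000)  (base)
link 0: phi[0] = 25 = 25 deg
  cos(25 deg) = 0.9063, sin(25 deg) = 0.4226
  joint[1] = (0.0000, 0.0000) + 11 * (0.9063, 0.4226) = (0.0000 + 9.9694, 0.0000 + 4.6488) = (9.9694, 4.6488)
link 1: phi[1] = 25 + -10 = 15 deg
  cos(15 deg) = 0.9659, sin(15 deg) = 0.2588
  joint[2] = (9.9694, 4.6488) + 10.4 * (0.9659, 0.2588) = (9.9694 + 10.0456, 4.6488 + 2.6917) = (20.0150, 7.3405)
End effector: (20.0150, 7.3405)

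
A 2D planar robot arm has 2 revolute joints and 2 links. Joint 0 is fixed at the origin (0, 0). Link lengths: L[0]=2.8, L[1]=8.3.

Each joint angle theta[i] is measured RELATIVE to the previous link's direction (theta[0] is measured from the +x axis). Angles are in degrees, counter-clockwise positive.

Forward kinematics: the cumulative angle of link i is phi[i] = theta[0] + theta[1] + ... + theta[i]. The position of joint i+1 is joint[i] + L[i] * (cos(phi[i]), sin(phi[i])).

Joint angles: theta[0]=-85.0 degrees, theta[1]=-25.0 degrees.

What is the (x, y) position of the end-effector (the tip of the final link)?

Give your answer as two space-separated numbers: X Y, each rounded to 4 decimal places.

Answer: -2.5947 -10.5888

Derivation:
joint[0] = (0.0000, 0.0000)  (base)
link 0: phi[0] = -85 = -85 deg
  cos(-85 deg) = 0.0872, sin(-85 deg) = -0.9962
  joint[1] = (0.0000, 0.0000) + 2.8 * (0.0872, -0.9962) = (0.0000 + 0.2440, 0.0000 + -2.7893) = (0.2440, -2.7893)
link 1: phi[1] = -85 + -25 = -110 deg
  cos(-110 deg) = -0.3420, sin(-110 deg) = -0.9397
  joint[2] = (0.2440, -2.7893) + 8.3 * (-0.3420, -0.9397) = (0.2440 + -2.8388, -2.7893 + -7.7994) = (-2.5947, -10.5888)
End effector: (-2.5947, -10.5888)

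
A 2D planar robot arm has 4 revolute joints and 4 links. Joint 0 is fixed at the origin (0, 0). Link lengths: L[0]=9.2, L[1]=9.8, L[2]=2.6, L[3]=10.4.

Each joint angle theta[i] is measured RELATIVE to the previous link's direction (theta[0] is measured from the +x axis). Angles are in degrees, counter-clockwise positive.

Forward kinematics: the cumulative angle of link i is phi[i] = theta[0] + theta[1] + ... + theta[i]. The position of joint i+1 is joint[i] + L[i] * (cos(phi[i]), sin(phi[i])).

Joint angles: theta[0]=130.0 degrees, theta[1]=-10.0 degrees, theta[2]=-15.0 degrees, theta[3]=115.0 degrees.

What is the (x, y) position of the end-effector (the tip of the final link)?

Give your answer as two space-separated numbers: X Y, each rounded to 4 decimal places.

joint[0] = (0.0000, 0.0000)  (base)
link 0: phi[0] = 130 = 130 deg
  cos(130 deg) = -0.6428, sin(130 deg) = 0.7660
  joint[1] = (0.0000, 0.0000) + 9.2 * (-0.6428, 0.7660) = (0.0000 + -5.9136, 0.0000 + 7.0476) = (-5.9136, 7.0476)
link 1: phi[1] = 130 + -10 = 120 deg
  cos(120 deg) = -0.5000, sin(120 deg) = 0.8660
  joint[2] = (-5.9136, 7.0476) + 9.8 * (-0.5000, 0.8660) = (-5.9136 + -4.9000, 7.0476 + 8.4870) = (-10.8136, 15.5347)
link 2: phi[2] = 130 + -10 + -15 = 105 deg
  cos(105 deg) = -0.2588, sin(105 deg) = 0.9659
  joint[3] = (-10.8136, 15.5347) + 2.6 * (-0.2588, 0.9659) = (-10.8136 + -0.6729, 15.5347 + 2.5114) = (-11.4866, 18.0461)
link 3: phi[3] = 130 + -10 + -15 + 115 = 220 deg
  cos(220 deg) = -0.7660, sin(220 deg) = -0.6428
  joint[4] = (-11.4866, 18.0461) + 10.4 * (-0.7660, -0.6428) = (-11.4866 + -7.9669, 18.0461 + -6.6850) = (-19.4534, 11.3611)
End effector: (-19.4534, 11.3611)

Answer: -19.4534 11.3611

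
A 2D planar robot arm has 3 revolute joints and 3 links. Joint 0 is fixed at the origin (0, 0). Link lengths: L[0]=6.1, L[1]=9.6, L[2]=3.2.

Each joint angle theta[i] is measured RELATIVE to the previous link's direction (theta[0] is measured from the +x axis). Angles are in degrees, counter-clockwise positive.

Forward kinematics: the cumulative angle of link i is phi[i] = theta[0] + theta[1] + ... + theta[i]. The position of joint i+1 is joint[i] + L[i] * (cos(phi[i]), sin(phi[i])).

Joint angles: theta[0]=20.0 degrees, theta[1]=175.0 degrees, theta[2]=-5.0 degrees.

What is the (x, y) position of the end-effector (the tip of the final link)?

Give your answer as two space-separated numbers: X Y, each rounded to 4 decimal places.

Answer: -6.6921 -0.9540

Derivation:
joint[0] = (0.0000, 0.0000)  (base)
link 0: phi[0] = 20 = 20 deg
  cos(20 deg) = 0.9397, sin(20 deg) = 0.3420
  joint[1] = (0.0000, 0.0000) + 6.1 * (0.9397, 0.3420) = (0.0000 + 5.7321, 0.0000 + 2.0863) = (5.7321, 2.0863)
link 1: phi[1] = 20 + 175 = 195 deg
  cos(195 deg) = -0.9659, sin(195 deg) = -0.2588
  joint[2] = (5.7321, 2.0863) + 9.6 * (-0.9659, -0.2588) = (5.7321 + -9.2729, 2.0863 + -2.4847) = (-3.5408, -0.3983)
link 2: phi[2] = 20 + 175 + -5 = 190 deg
  cos(190 deg) = -0.9848, sin(190 deg) = -0.1736
  joint[3] = (-3.5408, -0.3983) + 3.2 * (-0.9848, -0.1736) = (-3.5408 + -3.1514, -0.3983 + -0.5557) = (-6.6921, -0.9540)
End effector: (-6.6921, -0.9540)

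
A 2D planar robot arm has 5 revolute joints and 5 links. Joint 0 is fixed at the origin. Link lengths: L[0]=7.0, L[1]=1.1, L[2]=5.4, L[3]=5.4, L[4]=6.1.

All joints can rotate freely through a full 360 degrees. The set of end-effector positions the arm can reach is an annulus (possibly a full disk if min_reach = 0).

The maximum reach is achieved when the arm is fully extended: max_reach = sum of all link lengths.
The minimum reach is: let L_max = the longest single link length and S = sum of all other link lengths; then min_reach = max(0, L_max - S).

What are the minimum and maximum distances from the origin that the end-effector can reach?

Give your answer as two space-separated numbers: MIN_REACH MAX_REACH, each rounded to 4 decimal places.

Link lengths: [7.0, 1.1, 5.4, 5.4, 6.1]
max_reach = 7 + 1.1 + 5.4 + 5.4 + 6.1 = 25
L_max = max([7.0, 1.1, 5.4, 5.4, 6.1]) = 7
S (sum of others) = 25 - 7 = 18
min_reach = max(0, 7 - 18) = max(0, -11) = 0

Answer: 0.0000 25.0000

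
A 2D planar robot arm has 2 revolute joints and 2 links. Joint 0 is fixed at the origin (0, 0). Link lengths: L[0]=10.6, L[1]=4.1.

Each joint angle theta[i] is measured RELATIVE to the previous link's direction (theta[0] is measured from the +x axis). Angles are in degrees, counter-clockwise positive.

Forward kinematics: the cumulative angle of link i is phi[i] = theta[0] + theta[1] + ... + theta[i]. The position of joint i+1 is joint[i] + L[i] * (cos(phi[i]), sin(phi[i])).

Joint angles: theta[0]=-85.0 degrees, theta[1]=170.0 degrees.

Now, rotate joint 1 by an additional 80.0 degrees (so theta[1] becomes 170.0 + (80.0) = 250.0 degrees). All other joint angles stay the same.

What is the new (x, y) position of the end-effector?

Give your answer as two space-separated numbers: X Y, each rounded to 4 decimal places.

Answer: -3.0364 -9.4985

Derivation:
joint[0] = (0.0000, 0.0000)  (base)
link 0: phi[0] = -85 = -85 deg
  cos(-85 deg) = 0.0872, sin(-85 deg) = -0.9962
  joint[1] = (0.0000, 0.0000) + 10.6 * (0.0872, -0.9962) = (0.0000 + 0.9239, 0.0000 + -10.5597) = (0.9239, -10.5597)
link 1: phi[1] = -85 + 250 = 165 deg
  cos(165 deg) = -0.9659, sin(165 deg) = 0.2588
  joint[2] = (0.9239, -10.5597) + 4.1 * (-0.9659, 0.2588) = (0.9239 + -3.9603, -10.5597 + 1.0612) = (-3.0364, -9.4985)
End effector: (-3.0364, -9.4985)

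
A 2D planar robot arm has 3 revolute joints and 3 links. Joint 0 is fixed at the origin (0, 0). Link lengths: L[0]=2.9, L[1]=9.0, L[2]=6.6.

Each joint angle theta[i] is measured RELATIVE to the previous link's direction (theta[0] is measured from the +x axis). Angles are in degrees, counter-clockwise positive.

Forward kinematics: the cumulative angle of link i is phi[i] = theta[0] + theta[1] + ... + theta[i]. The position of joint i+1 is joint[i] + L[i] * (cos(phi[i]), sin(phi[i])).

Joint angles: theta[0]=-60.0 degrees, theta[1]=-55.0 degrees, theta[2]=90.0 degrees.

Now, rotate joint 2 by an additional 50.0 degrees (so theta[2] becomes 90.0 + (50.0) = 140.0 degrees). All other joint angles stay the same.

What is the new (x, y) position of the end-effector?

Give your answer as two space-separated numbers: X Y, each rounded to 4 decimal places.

Answer: 3.6281 -7.8790

Derivation:
joint[0] = (0.0000, 0.0000)  (base)
link 0: phi[0] = -60 = -60 deg
  cos(-60 deg) = 0.5000, sin(-60 deg) = -0.8660
  joint[1] = (0.0000, 0.0000) + 2.9 * (0.5000, -0.8660) = (0.0000 + 1.4500, 0.0000 + -2.5115) = (1.4500, -2.5115)
link 1: phi[1] = -60 + -55 = -115 deg
  cos(-115 deg) = -0.4226, sin(-115 deg) = -0.9063
  joint[2] = (1.4500, -2.5115) + 9 * (-0.4226, -0.9063) = (1.4500 + -3.8036, -2.5115 + -8.1568) = (-2.3536, -10.6682)
link 2: phi[2] = -60 + -55 + 140 = 25 deg
  cos(25 deg) = 0.9063, sin(25 deg) = 0.4226
  joint[3] = (-2.3536, -10.6682) + 6.6 * (0.9063, 0.4226) = (-2.3536 + 5.9816, -10.6682 + 2.7893) = (3.6281, -7.8790)
End effector: (3.6281, -7.8790)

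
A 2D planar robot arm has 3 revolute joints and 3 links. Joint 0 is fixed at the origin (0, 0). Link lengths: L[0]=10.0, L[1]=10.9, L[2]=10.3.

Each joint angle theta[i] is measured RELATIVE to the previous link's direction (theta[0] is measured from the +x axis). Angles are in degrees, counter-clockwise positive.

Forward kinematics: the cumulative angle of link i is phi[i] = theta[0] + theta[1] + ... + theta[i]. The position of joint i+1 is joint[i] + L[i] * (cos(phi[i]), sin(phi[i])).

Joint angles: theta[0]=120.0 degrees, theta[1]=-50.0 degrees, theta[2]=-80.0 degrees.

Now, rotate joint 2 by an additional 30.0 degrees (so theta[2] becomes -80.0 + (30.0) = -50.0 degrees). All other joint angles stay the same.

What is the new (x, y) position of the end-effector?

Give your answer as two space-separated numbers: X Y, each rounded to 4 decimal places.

Answer: 8.4069 22.4257

Derivation:
joint[0] = (0.0000, 0.0000)  (base)
link 0: phi[0] = 120 = 120 deg
  cos(120 deg) = -0.5000, sin(120 deg) = 0.8660
  joint[1] = (0.0000, 0.0000) + 10 * (-0.5000, 0.8660) = (0.0000 + -5.0000, 0.0000 + 8.6603) = (-5.0000, 8.6603)
link 1: phi[1] = 120 + -50 = 70 deg
  cos(70 deg) = 0.3420, sin(70 deg) = 0.9397
  joint[2] = (-5.0000, 8.6603) + 10.9 * (0.3420, 0.9397) = (-5.0000 + 3.7280, 8.6603 + 10.2426) = (-1.2720, 18.9029)
link 2: phi[2] = 120 + -50 + -50 = 20 deg
  cos(20 deg) = 0.9397, sin(20 deg) = 0.3420
  joint[3] = (-1.2720, 18.9029) + 10.3 * (0.9397, 0.3420) = (-1.2720 + 9.6788, 18.9029 + 3.5228) = (8.4069, 22.4257)
End effector: (8.4069, 22.4257)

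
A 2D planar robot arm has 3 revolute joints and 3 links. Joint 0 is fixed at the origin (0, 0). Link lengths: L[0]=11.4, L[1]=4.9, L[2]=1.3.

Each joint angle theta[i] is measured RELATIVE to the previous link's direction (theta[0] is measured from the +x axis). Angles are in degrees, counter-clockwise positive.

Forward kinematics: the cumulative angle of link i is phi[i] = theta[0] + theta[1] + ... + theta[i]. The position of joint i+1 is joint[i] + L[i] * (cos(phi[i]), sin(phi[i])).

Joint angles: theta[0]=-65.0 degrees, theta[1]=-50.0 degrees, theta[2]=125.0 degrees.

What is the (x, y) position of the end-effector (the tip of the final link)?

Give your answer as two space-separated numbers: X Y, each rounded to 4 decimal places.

Answer: 4.0273 -14.5471

Derivation:
joint[0] = (0.0000, 0.0000)  (base)
link 0: phi[0] = -65 = -65 deg
  cos(-65 deg) = 0.4226, sin(-65 deg) = -0.9063
  joint[1] = (0.0000, 0.0000) + 11.4 * (0.4226, -0.9063) = (0.0000 + 4.8178, 0.0000 + -10.3319) = (4.8178, -10.3319)
link 1: phi[1] = -65 + -50 = -115 deg
  cos(-115 deg) = -0.4226, sin(-115 deg) = -0.9063
  joint[2] = (4.8178, -10.3319) + 4.9 * (-0.4226, -0.9063) = (4.8178 + -2.0708, -10.3319 + -4.4409) = (2.7470, -14.7728)
link 2: phi[2] = -65 + -50 + 125 = 10 deg
  cos(10 deg) = 0.9848, sin(10 deg) = 0.1736
  joint[3] = (2.7470, -14.7728) + 1.3 * (0.9848, 0.1736) = (2.7470 + 1.2803, -14.7728 + 0.2257) = (4.0273, -14.5471)
End effector: (4.0273, -14.5471)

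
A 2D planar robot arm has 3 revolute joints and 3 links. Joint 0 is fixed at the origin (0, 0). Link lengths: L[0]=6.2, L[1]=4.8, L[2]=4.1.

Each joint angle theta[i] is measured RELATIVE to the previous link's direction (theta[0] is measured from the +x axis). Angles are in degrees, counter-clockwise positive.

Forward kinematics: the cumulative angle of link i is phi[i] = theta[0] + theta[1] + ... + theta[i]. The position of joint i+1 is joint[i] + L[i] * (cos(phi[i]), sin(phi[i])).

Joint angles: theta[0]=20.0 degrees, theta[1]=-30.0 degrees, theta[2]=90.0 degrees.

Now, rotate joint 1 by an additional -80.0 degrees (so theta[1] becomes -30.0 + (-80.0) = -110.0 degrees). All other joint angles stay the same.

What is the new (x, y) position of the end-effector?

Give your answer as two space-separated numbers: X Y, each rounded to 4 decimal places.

joint[0] = (0.0000, 0.0000)  (base)
link 0: phi[0] = 20 = 20 deg
  cos(20 deg) = 0.9397, sin(20 deg) = 0.3420
  joint[1] = (0.0000, 0.0000) + 6.2 * (0.9397, 0.3420) = (0.0000 + 5.8261, 0.0000 + 2.1205) = (5.8261, 2.1205)
link 1: phi[1] = 20 + -110 = -90 deg
  cos(-90 deg) = 0.0000, sin(-90 deg) = -1.0000
  joint[2] = (5.8261, 2.1205) + 4.8 * (0.0000, -1.0000) = (5.8261 + 0.0000, 2.1205 + -4.8000) = (5.8261, -2.6795)
link 2: phi[2] = 20 + -110 + 90 = 0 deg
  cos(0 deg) = 1.0000, sin(0 deg) = 0.0000
  joint[3] = (5.8261, -2.6795) + 4.1 * (1.0000, 0.0000) = (5.8261 + 4.1000, -2.6795 + 0.0000) = (9.9261, -2.6795)
End effector: (9.9261, -2.6795)

Answer: 9.9261 -2.6795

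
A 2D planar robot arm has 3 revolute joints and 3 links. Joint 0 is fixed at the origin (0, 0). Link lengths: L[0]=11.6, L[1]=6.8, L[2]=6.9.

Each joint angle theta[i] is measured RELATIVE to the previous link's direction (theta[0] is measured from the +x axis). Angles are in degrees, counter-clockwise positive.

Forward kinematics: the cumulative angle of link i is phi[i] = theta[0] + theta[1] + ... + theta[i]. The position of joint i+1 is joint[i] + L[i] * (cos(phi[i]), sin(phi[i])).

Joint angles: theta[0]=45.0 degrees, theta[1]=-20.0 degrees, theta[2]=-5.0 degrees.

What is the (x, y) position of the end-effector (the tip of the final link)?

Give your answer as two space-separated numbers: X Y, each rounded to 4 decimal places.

Answer: 20.8492 13.4362

Derivation:
joint[0] = (0.0000, 0.0000)  (base)
link 0: phi[0] = 45 = 45 deg
  cos(45 deg) = 0.7071, sin(45 deg) = 0.7071
  joint[1] = (0.0000, 0.0000) + 11.6 * (0.7071, 0.7071) = (0.0000 + 8.2024, 0.0000 + 8.2024) = (8.2024, 8.2024)
link 1: phi[1] = 45 + -20 = 25 deg
  cos(25 deg) = 0.9063, sin(25 deg) = 0.4226
  joint[2] = (8.2024, 8.2024) + 6.8 * (0.9063, 0.4226) = (8.2024 + 6.1629, 8.2024 + 2.8738) = (14.3653, 11.0762)
link 2: phi[2] = 45 + -20 + -5 = 20 deg
  cos(20 deg) = 0.9397, sin(20 deg) = 0.3420
  joint[3] = (14.3653, 11.0762) + 6.9 * (0.9397, 0.3420) = (14.3653 + 6.4839, 11.0762 + 2.3599) = (20.8492, 13.4362)
End effector: (20.8492, 13.4362)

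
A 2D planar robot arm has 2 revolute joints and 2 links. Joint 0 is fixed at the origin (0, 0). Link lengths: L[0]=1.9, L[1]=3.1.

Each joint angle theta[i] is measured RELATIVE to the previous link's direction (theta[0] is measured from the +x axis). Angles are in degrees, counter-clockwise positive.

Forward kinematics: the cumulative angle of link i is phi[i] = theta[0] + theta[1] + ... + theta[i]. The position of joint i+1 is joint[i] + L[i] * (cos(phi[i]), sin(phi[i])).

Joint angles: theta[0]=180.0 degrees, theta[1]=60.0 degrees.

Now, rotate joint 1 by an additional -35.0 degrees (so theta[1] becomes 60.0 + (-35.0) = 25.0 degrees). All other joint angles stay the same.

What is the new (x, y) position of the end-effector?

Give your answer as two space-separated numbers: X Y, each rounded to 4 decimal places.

joint[0] = (0.0000, 0.0000)  (base)
link 0: phi[0] = 180 = 180 deg
  cos(180 deg) = -1.0000, sin(180 deg) = 0.0000
  joint[1] = (0.0000, 0.0000) + 1.9 * (-1.0000, 0.0000) = (0.0000 + -1.9000, 0.0000 + 0.0000) = (-1.9000, 0.0000)
link 1: phi[1] = 180 + 25 = 205 deg
  cos(205 deg) = -0.9063, sin(205 deg) = -0.4226
  joint[2] = (-1.9000, 0.0000) + 3.1 * (-0.9063, -0.4226) = (-1.9000 + -2.8096, 0.0000 + -1.3101) = (-4.7096, -1.3101)
End effector: (-4.7096, -1.3101)

Answer: -4.7096 -1.3101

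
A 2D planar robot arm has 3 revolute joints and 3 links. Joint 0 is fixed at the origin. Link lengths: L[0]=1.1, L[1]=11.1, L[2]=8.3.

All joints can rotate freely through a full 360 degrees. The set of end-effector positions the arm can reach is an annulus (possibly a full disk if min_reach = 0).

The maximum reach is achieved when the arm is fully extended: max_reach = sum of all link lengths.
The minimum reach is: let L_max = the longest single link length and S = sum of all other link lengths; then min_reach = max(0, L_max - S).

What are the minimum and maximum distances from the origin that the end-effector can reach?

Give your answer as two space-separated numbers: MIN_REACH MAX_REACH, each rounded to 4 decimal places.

Answer: 1.7000 20.5000

Derivation:
Link lengths: [1.1, 11.1, 8.3]
max_reach = 1.1 + 11.1 + 8.3 = 20.5
L_max = max([1.1, 11.1, 8.3]) = 11.1
S (sum of others) = 20.5 - 11.1 = 9.4
min_reach = max(0, 11.1 - 9.4) = max(0, 1.7) = 1.7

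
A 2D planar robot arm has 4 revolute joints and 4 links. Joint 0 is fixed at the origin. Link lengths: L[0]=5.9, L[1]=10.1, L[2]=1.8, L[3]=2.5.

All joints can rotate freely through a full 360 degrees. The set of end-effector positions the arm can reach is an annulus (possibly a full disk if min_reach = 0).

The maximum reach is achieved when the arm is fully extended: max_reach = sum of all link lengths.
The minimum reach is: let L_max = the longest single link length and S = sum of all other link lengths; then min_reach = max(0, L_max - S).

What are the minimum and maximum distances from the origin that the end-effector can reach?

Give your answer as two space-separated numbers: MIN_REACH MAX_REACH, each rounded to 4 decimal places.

Answer: 0.0000 20.3000

Derivation:
Link lengths: [5.9, 10.1, 1.8, 2.5]
max_reach = 5.9 + 10.1 + 1.8 + 2.5 = 20.3
L_max = max([5.9, 10.1, 1.8, 2.5]) = 10.1
S (sum of others) = 20.3 - 10.1 = 10.2
min_reach = max(0, 10.1 - 10.2) = max(0, -0.1) = 0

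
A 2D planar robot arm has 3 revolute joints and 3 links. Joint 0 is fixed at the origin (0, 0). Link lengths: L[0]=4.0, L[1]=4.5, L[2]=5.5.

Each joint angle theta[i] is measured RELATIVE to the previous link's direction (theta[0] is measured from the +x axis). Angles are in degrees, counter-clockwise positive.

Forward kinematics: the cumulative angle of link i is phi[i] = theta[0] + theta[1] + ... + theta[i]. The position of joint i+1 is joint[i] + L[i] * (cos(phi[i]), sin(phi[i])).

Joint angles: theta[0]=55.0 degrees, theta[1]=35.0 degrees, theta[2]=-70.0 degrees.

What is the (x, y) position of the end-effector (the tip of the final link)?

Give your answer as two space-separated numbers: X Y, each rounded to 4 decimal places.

Answer: 7.4626 9.6577

Derivation:
joint[0] = (0.0000, 0.0000)  (base)
link 0: phi[0] = 55 = 55 deg
  cos(55 deg) = 0.5736, sin(55 deg) = 0.8192
  joint[1] = (0.0000, 0.0000) + 4 * (0.5736, 0.8192) = (0.0000 + 2.2943, 0.0000 + 3.2766) = (2.2943, 3.2766)
link 1: phi[1] = 55 + 35 = 90 deg
  cos(90 deg) = 0.0000, sin(90 deg) = 1.0000
  joint[2] = (2.2943, 3.2766) + 4.5 * (0.0000, 1.0000) = (2.2943 + 0.0000, 3.2766 + 4.5000) = (2.2943, 7.7766)
link 2: phi[2] = 55 + 35 + -70 = 20 deg
  cos(20 deg) = 0.9397, sin(20 deg) = 0.3420
  joint[3] = (2.2943, 7.7766) + 5.5 * (0.9397, 0.3420) = (2.2943 + 5.1683, 7.7766 + 1.8811) = (7.4626, 9.6577)
End effector: (7.4626, 9.6577)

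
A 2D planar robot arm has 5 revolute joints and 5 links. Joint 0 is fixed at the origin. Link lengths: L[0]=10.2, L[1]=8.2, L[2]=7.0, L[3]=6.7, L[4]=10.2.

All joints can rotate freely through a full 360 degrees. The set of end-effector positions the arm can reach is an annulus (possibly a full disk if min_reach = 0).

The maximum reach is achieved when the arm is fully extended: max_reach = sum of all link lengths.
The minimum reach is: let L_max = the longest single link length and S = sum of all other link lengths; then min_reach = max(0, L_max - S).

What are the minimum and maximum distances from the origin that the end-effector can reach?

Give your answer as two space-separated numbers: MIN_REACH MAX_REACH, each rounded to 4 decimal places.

Answer: 0.0000 42.3000

Derivation:
Link lengths: [10.2, 8.2, 7.0, 6.7, 10.2]
max_reach = 10.2 + 8.2 + 7 + 6.7 + 10.2 = 42.3
L_max = max([10.2, 8.2, 7.0, 6.7, 10.2]) = 10.2
S (sum of others) = 42.3 - 10.2 = 32.1
min_reach = max(0, 10.2 - 32.1) = max(0, -21.9) = 0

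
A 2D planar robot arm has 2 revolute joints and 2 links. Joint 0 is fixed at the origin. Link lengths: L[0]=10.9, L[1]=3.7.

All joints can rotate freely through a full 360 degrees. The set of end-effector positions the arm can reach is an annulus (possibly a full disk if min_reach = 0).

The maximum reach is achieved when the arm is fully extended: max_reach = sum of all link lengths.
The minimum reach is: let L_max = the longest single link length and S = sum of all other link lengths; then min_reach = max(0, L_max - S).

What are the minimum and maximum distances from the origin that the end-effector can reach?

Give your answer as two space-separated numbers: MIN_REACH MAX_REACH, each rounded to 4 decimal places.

Link lengths: [10.9, 3.7]
max_reach = 10.9 + 3.7 = 14.6
L_max = max([10.9, 3.7]) = 10.9
S (sum of others) = 14.6 - 10.9 = 3.7
min_reach = max(0, 10.9 - 3.7) = max(0, 7.2) = 7.2

Answer: 7.2000 14.6000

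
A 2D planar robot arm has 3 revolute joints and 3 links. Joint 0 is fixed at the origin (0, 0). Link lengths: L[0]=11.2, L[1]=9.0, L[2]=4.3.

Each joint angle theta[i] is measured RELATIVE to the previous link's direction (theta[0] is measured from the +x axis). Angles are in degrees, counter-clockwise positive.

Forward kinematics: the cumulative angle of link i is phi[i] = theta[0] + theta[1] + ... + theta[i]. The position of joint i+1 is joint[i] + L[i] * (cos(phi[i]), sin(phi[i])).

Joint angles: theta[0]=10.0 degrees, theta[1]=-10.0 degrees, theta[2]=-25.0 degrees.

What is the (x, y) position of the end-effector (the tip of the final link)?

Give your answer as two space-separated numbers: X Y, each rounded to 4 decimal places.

joint[0] = (0.0000, 0.0000)  (base)
link 0: phi[0] = 10 = 10 deg
  cos(10 deg) = 0.9848, sin(10 deg) = 0.1736
  joint[1] = (0.0000, 0.0000) + 11.2 * (0.9848, 0.1736) = (0.0000 + 11.0298, 0.0000 + 1.9449) = (11.0298, 1.9449)
link 1: phi[1] = 10 + -10 = 0 deg
  cos(0 deg) = 1.0000, sin(0 deg) = 0.0000
  joint[2] = (11.0298, 1.9449) + 9 * (1.0000, 0.0000) = (11.0298 + 9.0000, 1.9449 + 0.0000) = (20.0298, 1.9449)
link 2: phi[2] = 10 + -10 + -25 = -25 deg
  cos(-25 deg) = 0.9063, sin(-25 deg) = -0.4226
  joint[3] = (20.0298, 1.9449) + 4.3 * (0.9063, -0.4226) = (20.0298 + 3.8971, 1.9449 + -1.8173) = (23.9270, 0.1276)
End effector: (23.9270, 0.1276)

Answer: 23.9270 0.1276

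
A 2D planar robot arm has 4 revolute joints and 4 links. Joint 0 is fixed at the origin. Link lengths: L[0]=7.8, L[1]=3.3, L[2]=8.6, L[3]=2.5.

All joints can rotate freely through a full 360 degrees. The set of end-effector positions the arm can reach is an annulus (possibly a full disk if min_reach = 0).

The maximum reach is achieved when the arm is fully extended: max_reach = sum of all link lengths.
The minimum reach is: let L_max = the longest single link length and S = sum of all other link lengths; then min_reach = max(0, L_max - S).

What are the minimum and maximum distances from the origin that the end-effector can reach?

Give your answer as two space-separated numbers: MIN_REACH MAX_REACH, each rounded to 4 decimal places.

Link lengths: [7.8, 3.3, 8.6, 2.5]
max_reach = 7.8 + 3.3 + 8.6 + 2.5 = 22.2
L_max = max([7.8, 3.3, 8.6, 2.5]) = 8.6
S (sum of others) = 22.2 - 8.6 = 13.6
min_reach = max(0, 8.6 - 13.6) = max(0, -5) = 0

Answer: 0.0000 22.2000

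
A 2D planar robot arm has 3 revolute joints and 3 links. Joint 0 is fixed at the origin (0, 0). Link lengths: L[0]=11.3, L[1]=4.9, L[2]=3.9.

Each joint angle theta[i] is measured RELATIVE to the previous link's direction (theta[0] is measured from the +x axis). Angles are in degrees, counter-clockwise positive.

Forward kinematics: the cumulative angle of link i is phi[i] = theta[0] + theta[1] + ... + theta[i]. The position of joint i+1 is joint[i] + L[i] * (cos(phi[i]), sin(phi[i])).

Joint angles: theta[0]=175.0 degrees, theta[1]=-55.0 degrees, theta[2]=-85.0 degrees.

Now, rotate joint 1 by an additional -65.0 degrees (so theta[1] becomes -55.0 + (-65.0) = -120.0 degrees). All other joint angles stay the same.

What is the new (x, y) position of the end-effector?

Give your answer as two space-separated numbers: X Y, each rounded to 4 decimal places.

joint[0] = (0.0000, 0.0000)  (base)
link 0: phi[0] = 175 = 175 deg
  cos(175 deg) = -0.9962, sin(175 deg) = 0.0872
  joint[1] = (0.0000, 0.0000) + 11.3 * (-0.9962, 0.0872) = (0.0000 + -11.2570, 0.0000 + 0.9849) = (-11.2570, 0.9849)
link 1: phi[1] = 175 + -120 = 55 deg
  cos(55 deg) = 0.5736, sin(55 deg) = 0.8192
  joint[2] = (-11.2570, 0.9849) + 4.9 * (0.5736, 0.8192) = (-11.2570 + 2.8105, 0.9849 + 4.0138) = (-8.4465, 4.9987)
link 2: phi[2] = 175 + -120 + -85 = -30 deg
  cos(-30 deg) = 0.8660, sin(-30 deg) = -0.5000
  joint[3] = (-8.4465, 4.9987) + 3.9 * (0.8660, -0.5000) = (-8.4465 + 3.3775, 4.9987 + -1.9500) = (-5.0690, 3.0487)
End effector: (-5.0690, 3.0487)

Answer: -5.0690 3.0487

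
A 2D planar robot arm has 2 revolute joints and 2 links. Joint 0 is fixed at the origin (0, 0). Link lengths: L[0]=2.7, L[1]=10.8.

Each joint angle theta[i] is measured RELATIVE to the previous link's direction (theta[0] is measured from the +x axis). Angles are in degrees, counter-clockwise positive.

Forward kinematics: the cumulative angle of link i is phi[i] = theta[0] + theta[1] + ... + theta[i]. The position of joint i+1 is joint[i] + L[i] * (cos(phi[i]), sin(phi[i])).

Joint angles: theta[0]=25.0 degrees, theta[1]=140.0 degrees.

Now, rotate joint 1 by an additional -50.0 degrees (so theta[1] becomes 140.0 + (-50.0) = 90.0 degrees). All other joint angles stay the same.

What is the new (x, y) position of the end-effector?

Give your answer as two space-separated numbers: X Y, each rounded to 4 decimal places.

joint[0] = (0.0000, 0.0000)  (base)
link 0: phi[0] = 25 = 25 deg
  cos(25 deg) = 0.9063, sin(25 deg) = 0.4226
  joint[1] = (0.0000, 0.0000) + 2.7 * (0.9063, 0.4226) = (0.0000 + 2.4470, 0.0000 + 1.1411) = (2.4470, 1.1411)
link 1: phi[1] = 25 + 90 = 115 deg
  cos(115 deg) = -0.4226, sin(115 deg) = 0.9063
  joint[2] = (2.4470, 1.1411) + 10.8 * (-0.4226, 0.9063) = (2.4470 + -4.5643, 1.1411 + 9.7881) = (-2.1172, 10.9292)
End effector: (-2.1172, 10.9292)

Answer: -2.1172 10.9292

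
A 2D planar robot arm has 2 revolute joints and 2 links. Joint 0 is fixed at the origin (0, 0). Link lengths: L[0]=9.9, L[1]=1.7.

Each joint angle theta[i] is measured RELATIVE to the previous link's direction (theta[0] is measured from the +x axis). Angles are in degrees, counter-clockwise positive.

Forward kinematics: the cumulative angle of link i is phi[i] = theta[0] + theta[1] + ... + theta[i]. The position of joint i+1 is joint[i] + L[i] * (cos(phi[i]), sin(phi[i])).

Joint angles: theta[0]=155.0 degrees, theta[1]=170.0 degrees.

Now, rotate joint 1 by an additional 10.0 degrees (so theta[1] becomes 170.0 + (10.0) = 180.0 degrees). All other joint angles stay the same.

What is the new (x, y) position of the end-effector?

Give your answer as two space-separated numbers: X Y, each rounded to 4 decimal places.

Answer: -7.4317 3.4655

Derivation:
joint[0] = (0.0000, 0.0000)  (base)
link 0: phi[0] = 155 = 155 deg
  cos(155 deg) = -0.9063, sin(155 deg) = 0.4226
  joint[1] = (0.0000, 0.0000) + 9.9 * (-0.9063, 0.4226) = (0.0000 + -8.9724, 0.0000 + 4.1839) = (-8.9724, 4.1839)
link 1: phi[1] = 155 + 180 = 335 deg
  cos(335 deg) = 0.9063, sin(335 deg) = -0.4226
  joint[2] = (-8.9724, 4.1839) + 1.7 * (0.9063, -0.4226) = (-8.9724 + 1.5407, 4.1839 + -0.7185) = (-7.4317, 3.4655)
End effector: (-7.4317, 3.4655)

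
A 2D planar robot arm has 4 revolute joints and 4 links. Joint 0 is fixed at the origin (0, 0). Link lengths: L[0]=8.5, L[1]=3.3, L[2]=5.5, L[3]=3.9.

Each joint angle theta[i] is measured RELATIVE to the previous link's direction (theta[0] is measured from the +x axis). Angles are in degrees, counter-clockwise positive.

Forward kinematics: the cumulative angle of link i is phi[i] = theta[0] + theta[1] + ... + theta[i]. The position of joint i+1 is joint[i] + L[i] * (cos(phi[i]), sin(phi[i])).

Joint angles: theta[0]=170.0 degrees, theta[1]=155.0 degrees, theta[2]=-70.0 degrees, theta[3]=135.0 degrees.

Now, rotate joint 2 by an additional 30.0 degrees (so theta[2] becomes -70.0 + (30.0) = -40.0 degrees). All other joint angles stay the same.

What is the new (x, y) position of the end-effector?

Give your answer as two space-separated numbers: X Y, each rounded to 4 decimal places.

joint[0] = (0.0000, 0.0000)  (base)
link 0: phi[0] = 170 = 170 deg
  cos(170 deg) = -0.9848, sin(170 deg) = 0.1736
  joint[1] = (0.0000, 0.0000) + 8.5 * (-0.9848, 0.1736) = (0.0000 + -8.3709, 0.0000 + 1.4760) = (-8.3709, 1.4760)
link 1: phi[1] = 170 + 155 = 325 deg
  cos(325 deg) = 0.8192, sin(325 deg) = -0.5736
  joint[2] = (-8.3709, 1.4760) + 3.3 * (0.8192, -0.5736) = (-8.3709 + 2.7032, 1.4760 + -1.8928) = (-5.6677, -0.4168)
link 2: phi[2] = 170 + 155 + -40 = 285 deg
  cos(285 deg) = 0.2588, sin(285 deg) = -0.9659
  joint[3] = (-5.6677, -0.4168) + 5.5 * (0.2588, -0.9659) = (-5.6677 + 1.4235, -0.4168 + -5.3126) = (-4.2442, -5.7294)
link 3: phi[3] = 170 + 155 + -40 + 135 = 420 deg
  cos(420 deg) = 0.5000, sin(420 deg) = 0.8660
  joint[4] = (-4.2442, -5.7294) + 3.9 * (0.5000, 0.8660) = (-4.2442 + 1.9500, -5.7294 + 3.3775) = (-2.2942, -2.3519)
End effector: (-2.2942, -2.3519)

Answer: -2.2942 -2.3519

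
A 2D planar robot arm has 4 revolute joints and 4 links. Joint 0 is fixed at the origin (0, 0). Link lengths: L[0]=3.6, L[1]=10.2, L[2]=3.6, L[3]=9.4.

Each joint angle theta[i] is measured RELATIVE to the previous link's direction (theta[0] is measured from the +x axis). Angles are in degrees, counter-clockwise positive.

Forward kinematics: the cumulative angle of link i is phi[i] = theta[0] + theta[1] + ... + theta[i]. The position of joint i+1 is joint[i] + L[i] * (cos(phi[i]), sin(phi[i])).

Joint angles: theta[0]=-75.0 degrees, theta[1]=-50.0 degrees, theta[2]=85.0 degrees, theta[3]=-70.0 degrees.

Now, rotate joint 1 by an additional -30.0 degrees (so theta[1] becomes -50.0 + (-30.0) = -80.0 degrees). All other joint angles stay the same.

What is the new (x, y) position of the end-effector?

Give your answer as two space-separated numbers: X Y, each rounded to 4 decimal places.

joint[0] = (0.0000, 0.0000)  (base)
link 0: phi[0] = -75 = -75 deg
  cos(-75 deg) = 0.2588, sin(-75 deg) = -0.9659
  joint[1] = (0.0000, 0.0000) + 3.6 * (0.2588, -0.9659) = (0.0000 + 0.9317, 0.0000 + -3.4773) = (0.9317, -3.4773)
link 1: phi[1] = -75 + -80 = -155 deg
  cos(-155 deg) = -0.9063, sin(-155 deg) = -0.4226
  joint[2] = (0.9317, -3.4773) + 10.2 * (-0.9063, -0.4226) = (0.9317 + -9.2443, -3.4773 + -4.3107) = (-8.3126, -7.7880)
link 2: phi[2] = -75 + -80 + 85 = -70 deg
  cos(-70 deg) = 0.3420, sin(-70 deg) = -0.9397
  joint[3] = (-8.3126, -7.7880) + 3.6 * (0.3420, -0.9397) = (-8.3126 + 1.2313, -7.7880 + -3.3829) = (-7.0813, -11.1709)
link 3: phi[3] = -75 + -80 + 85 + -70 = -140 deg
  cos(-140 deg) = -0.7660, sin(-140 deg) = -0.6428
  joint[4] = (-7.0813, -11.1709) + 9.4 * (-0.7660, -0.6428) = (-7.0813 + -7.2008, -11.1709 + -6.0422) = (-14.2821, -17.2131)
End effector: (-14.2821, -17.2131)

Answer: -14.2821 -17.2131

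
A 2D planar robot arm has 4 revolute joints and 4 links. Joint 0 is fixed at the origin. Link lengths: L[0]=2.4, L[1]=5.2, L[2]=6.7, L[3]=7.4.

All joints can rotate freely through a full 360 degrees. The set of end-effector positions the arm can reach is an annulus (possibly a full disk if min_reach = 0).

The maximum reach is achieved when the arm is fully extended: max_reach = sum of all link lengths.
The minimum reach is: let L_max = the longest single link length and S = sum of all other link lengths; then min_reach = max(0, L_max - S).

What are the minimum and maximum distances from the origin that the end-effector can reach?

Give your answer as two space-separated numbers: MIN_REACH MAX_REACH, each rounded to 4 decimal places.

Answer: 0.0000 21.7000

Derivation:
Link lengths: [2.4, 5.2, 6.7, 7.4]
max_reach = 2.4 + 5.2 + 6.7 + 7.4 = 21.7
L_max = max([2.4, 5.2, 6.7, 7.4]) = 7.4
S (sum of others) = 21.7 - 7.4 = 14.3
min_reach = max(0, 7.4 - 14.3) = max(0, -6.9) = 0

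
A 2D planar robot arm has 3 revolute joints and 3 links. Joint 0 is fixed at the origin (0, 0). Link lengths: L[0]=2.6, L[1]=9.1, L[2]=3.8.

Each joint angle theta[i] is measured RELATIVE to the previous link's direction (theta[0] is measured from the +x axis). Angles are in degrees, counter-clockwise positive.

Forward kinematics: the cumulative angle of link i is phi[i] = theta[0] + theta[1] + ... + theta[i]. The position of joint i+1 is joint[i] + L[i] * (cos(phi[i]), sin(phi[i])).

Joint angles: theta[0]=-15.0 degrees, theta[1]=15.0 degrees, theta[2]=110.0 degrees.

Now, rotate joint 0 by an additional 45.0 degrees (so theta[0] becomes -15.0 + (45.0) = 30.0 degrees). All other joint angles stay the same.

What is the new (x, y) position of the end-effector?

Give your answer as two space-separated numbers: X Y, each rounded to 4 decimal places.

joint[0] = (0.0000, 0.0000)  (base)
link 0: phi[0] = 30 = 30 deg
  cos(30 deg) = 0.8660, sin(30 deg) = 0.5000
  joint[1] = (0.0000, 0.0000) + 2.6 * (0.8660, 0.5000) = (0.0000 + 2.2517, 0.0000 + 1.3000) = (2.2517, 1.3000)
link 1: phi[1] = 30 + 15 = 45 deg
  cos(45 deg) = 0.7071, sin(45 deg) = 0.7071
  joint[2] = (2.2517, 1.3000) + 9.1 * (0.7071, 0.7071) = (2.2517 + 6.4347, 1.3000 + 6.4347) = (8.6863, 7.7347)
link 2: phi[2] = 30 + 15 + 110 = 155 deg
  cos(155 deg) = -0.9063, sin(155 deg) = 0.4226
  joint[3] = (8.6863, 7.7347) + 3.8 * (-0.9063, 0.4226) = (8.6863 + -3.4440, 7.7347 + 1.6059) = (5.2424, 9.3406)
End effector: (5.2424, 9.3406)

Answer: 5.2424 9.3406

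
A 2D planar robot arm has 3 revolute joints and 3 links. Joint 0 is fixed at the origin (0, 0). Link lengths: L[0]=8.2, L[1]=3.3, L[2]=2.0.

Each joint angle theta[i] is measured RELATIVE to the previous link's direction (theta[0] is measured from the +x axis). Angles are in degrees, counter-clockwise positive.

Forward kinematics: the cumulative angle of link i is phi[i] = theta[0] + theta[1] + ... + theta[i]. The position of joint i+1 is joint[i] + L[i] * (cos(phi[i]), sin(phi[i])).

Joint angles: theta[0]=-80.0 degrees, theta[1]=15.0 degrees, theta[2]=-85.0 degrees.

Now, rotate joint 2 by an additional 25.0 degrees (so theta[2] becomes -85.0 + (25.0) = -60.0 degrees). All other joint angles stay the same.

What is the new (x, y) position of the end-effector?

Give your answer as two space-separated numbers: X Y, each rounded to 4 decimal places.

Answer: 1.6714 -12.7045

Derivation:
joint[0] = (0.0000, 0.0000)  (base)
link 0: phi[0] = -80 = -80 deg
  cos(-80 deg) = 0.1736, sin(-80 deg) = -0.9848
  joint[1] = (0.0000, 0.0000) + 8.2 * (0.1736, -0.9848) = (0.0000 + 1.4239, 0.0000 + -8.0754) = (1.4239, -8.0754)
link 1: phi[1] = -80 + 15 = -65 deg
  cos(-65 deg) = 0.4226, sin(-65 deg) = -0.9063
  joint[2] = (1.4239, -8.0754) + 3.3 * (0.4226, -0.9063) = (1.4239 + 1.3946, -8.0754 + -2.9908) = (2.8186, -11.0662)
link 2: phi[2] = -80 + 15 + -60 = -125 deg
  cos(-125 deg) = -0.5736, sin(-125 deg) = -0.8192
  joint[3] = (2.8186, -11.0662) + 2 * (-0.5736, -0.8192) = (2.8186 + -1.1472, -11.0662 + -1.6383) = (1.6714, -12.7045)
End effector: (1.6714, -12.7045)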